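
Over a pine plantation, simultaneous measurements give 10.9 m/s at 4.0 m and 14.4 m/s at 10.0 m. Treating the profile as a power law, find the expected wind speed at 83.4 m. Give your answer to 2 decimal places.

27.44 m/s

First find α: α = ln(V₂/V₁)/ln(z₂/z₁) = ln(14.4/10.9)/ln(10.0/4.0) = 0.27847/0.91629 = 0.3039
Extrapolate from 10.0 m to 83.4 m: V₃ = 14.4 × (83.4/10.0)^0.3039 = 14.4 × 1.9052 = 27.4353 m/s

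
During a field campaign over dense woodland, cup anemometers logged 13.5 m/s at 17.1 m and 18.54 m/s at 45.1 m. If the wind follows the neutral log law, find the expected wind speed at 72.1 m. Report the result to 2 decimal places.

Log law: V ∝ ln(z/z₀). From the pair, with r = V₁/V₂ = 0.72816,
ln z₀ = (ln z₁ − r·ln z₂)/(1 − r) = (2.8391 − 0.72816×3.8089)/0.27184 = 0.2414 → z₀ = 1.273 m
V₃ = V₁ · ln(z₃/z₀)/ln(z₁/z₀) = 13.5 × 4.0367/2.5977 = 20.9783 m/s

20.98 m/s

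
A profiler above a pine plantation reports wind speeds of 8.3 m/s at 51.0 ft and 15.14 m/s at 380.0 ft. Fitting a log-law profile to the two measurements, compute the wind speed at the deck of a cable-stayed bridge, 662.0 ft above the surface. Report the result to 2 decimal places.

17.03 m/s

Log law: V ∝ ln(z/z₀). From the pair, with r = V₁/V₂ = 0.54822,
ln z₀ = (ln z₁ − r·ln z₂)/(1 − r) = (3.9318 − 0.54822×5.9402)/0.45178 = 1.4948 → z₀ = 4.458 ft
V₃ = V₁ · ln(z₃/z₀)/ln(z₁/z₀) = 8.3 × 5.0005/2.4370 = 17.0305 m/s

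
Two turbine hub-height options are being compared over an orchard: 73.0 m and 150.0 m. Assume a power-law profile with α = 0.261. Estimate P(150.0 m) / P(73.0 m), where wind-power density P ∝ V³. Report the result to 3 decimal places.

Speed ratio: V_B/V_A = (z_B/z_A)^α = (150.0/73.0)^0.261 = (2.0548)^0.261 = 1.20679
Power-density ratio: P_B/P_A = (V_B/V_A)³ = (1.20679)³ = 1.75751

1.758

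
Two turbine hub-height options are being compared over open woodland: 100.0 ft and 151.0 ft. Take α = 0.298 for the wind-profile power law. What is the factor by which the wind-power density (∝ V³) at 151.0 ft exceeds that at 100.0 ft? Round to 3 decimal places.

Speed ratio: V_B/V_A = (z_B/z_A)^α = (151.0/100.0)^0.298 = (1.5100)^0.298 = 1.13067
Power-density ratio: P_B/P_A = (V_B/V_A)³ = (1.13067)³ = 1.44546

1.445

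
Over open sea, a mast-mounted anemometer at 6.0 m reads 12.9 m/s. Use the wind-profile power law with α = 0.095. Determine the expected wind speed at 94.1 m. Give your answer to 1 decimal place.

Power-law profile: V₂ = V₁ · (z₂/z₁)^α
V₂ = 12.9 × (94.1/6.0)^0.095 = 12.9 × (15.6833)^0.095
    = 12.9 × 1.2989 = 16.7555 m/s

16.8 m/s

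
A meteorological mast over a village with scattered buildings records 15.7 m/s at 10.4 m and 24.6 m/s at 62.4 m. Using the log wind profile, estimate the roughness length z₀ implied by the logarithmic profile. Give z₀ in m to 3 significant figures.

z₀ ≈ 0.441 m

Log law: V(z) ∝ ln(z/z₀). With r = V₁/V₂ = 15.7/24.6 = 0.63821,
r · ln(z₂/z₀) = ln(z₁/z₀) ⇒ ln z₀ = (ln z₁ − r·ln z₂)/(1 − r)
ln z₀ = (2.34181 − 0.63821×4.13357) / 0.36179 = -0.8189
z₀ = exp(-0.8189) = 0.4409 m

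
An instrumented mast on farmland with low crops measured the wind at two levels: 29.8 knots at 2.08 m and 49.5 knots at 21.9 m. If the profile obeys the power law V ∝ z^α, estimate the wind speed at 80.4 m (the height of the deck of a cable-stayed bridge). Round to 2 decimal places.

65.52 knots

First find α: α = ln(V₂/V₁)/ln(z₂/z₁) = ln(49.5/29.8)/ln(21.9/2.08) = 0.50746/2.35412 = 0.2156
Extrapolate from 21.9 m to 80.4 m: V₃ = 49.5 × (80.4/21.9)^0.2156 = 49.5 × 1.3236 = 65.5177 knots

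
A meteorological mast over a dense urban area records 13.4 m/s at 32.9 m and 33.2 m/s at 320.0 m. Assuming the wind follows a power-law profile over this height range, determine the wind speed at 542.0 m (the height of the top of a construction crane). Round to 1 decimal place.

First find α: α = ln(V₂/V₁)/ln(z₂/z₁) = ln(33.2/13.4)/ln(320.0/32.9) = 0.90730/2.27485 = 0.3988
Extrapolate from 320.0 m to 542.0 m: V₃ = 33.2 × (542.0/320.0)^0.3988 = 33.2 × 1.2339 = 40.9649 m/s

41.0 m/s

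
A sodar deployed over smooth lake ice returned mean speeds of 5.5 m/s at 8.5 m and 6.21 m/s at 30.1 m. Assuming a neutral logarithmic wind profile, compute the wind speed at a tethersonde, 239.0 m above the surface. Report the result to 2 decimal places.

7.37 m/s

Log law: V ∝ ln(z/z₀). From the pair, with r = V₁/V₂ = 0.88567,
ln z₀ = (ln z₁ − r·ln z₂)/(1 − r) = (2.1401 − 0.88567×3.4045)/0.11433 = -7.6550 → z₀ = 0.0004737 m
V₃ = V₁ · ln(z₃/z₀)/ln(z₁/z₀) = 5.5 × 13.1315/9.7951 = 7.3734 m/s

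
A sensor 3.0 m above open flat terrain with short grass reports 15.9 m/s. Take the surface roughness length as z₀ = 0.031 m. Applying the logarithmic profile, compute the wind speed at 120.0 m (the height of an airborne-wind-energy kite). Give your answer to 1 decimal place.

28.7 m/s

Log law: V(z) ∝ ln(z/z₀), so V₂/V₁ = ln(z₂/z₀) / ln(z₁/z₀).
ln(120.0/0.031) = 8.2613, ln(3.0/0.031) = 4.5724
V₂ = 15.9 × 8.2613/4.5724 = 15.9 × 1.8068 = 28.7277 m/s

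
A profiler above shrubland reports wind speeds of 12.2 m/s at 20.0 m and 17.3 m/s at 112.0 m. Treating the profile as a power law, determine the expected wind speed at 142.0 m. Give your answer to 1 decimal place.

First find α: α = ln(V₂/V₁)/ln(z₂/z₁) = ln(17.3/12.2)/ln(112.0/20.0) = 0.34927/1.72277 = 0.2027
Extrapolate from 112.0 m to 142.0 m: V₃ = 17.3 × (142.0/112.0)^0.2027 = 17.3 × 1.0493 = 18.1527 m/s

18.2 m/s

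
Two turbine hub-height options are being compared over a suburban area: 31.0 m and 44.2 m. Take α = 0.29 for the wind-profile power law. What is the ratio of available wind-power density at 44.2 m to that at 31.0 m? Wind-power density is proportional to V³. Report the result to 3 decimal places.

1.362

Speed ratio: V_B/V_A = (z_B/z_A)^α = (44.2/31.0)^0.29 = (1.4258)^0.29 = 1.10835
Power-density ratio: P_B/P_A = (V_B/V_A)³ = (1.10835)³ = 1.36155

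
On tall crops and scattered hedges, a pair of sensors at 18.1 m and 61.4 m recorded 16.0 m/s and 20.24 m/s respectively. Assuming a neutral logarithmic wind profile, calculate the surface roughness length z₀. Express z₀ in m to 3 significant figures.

Log law: V(z) ∝ ln(z/z₀). With r = V₁/V₂ = 16.0/20.24 = 0.79051,
r · ln(z₂/z₀) = ln(z₁/z₀) ⇒ ln z₀ = (ln z₁ − r·ln z₂)/(1 − r)
ln z₀ = (2.89591 − 0.79051×4.11741) / 0.20949 = -1.7135
z₀ = exp(-1.7135) = 0.1802 m

z₀ ≈ 0.180 m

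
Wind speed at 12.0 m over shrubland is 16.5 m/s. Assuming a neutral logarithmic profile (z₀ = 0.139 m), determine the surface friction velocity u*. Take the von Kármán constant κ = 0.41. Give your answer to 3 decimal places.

Log law: V(z) = (u*/κ) · ln(z/z₀) ⇒ u* = κ · V / ln(z/z₀)
u* = 0.41 × 16.5 / ln(12.0/0.139) = 0.41 × 16.5 / 4.4582
   = 6.7650 / 4.4582 = 1.5174 m/s

u* ≈ 1.517 m/s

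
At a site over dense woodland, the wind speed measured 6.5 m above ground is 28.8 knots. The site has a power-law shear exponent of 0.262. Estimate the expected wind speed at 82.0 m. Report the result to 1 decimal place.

Power-law profile: V₂ = V₁ · (z₂/z₁)^α
V₂ = 28.8 × (82.0/6.5)^0.262 = 28.8 × (12.6154)^0.262
    = 28.8 × 1.9428 = 55.9536 knots

56.0 knots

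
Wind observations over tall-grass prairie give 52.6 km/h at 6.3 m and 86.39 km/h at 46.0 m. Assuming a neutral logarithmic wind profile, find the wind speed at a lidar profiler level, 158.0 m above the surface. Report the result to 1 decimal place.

Log law: V ∝ ln(z/z₀). From the pair, with r = V₁/V₂ = 0.60887,
ln z₀ = (ln z₁ − r·ln z₂)/(1 − r) = (1.8405 − 0.60887×3.8286)/0.39113 = -1.2543 → z₀ = 0.2853 m
V₃ = V₁ · ln(z₃/z₀)/ln(z₁/z₀) = 52.6 × 6.3169/3.0948 = 107.3625 km/h

107.4 km/h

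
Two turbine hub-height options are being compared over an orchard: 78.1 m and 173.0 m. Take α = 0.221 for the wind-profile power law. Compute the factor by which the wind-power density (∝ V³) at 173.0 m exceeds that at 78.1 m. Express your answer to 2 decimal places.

Speed ratio: V_B/V_A = (z_B/z_A)^α = (173.0/78.1)^0.221 = (2.2151)^0.221 = 1.19215
Power-density ratio: P_B/P_A = (V_B/V_A)³ = (1.19215)³ = 1.69433

1.69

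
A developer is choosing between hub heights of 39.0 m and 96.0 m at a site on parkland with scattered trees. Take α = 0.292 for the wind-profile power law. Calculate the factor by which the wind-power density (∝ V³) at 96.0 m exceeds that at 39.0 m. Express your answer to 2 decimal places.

2.20

Speed ratio: V_B/V_A = (z_B/z_A)^α = (96.0/39.0)^0.292 = (2.4615)^0.292 = 1.30087
Power-density ratio: P_B/P_A = (V_B/V_A)³ = (1.30087)³ = 2.20139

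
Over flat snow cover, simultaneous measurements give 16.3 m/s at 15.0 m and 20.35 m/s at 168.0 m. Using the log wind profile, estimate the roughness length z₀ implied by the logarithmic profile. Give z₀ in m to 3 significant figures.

Log law: V(z) ∝ ln(z/z₀). With r = V₁/V₂ = 16.3/20.35 = 0.80098,
r · ln(z₂/z₀) = ln(z₁/z₀) ⇒ ln z₀ = (ln z₁ − r·ln z₂)/(1 − r)
ln z₀ = (2.70805 − 0.80098×5.12396) / 0.19902 = -7.0153
z₀ = exp(-7.0153) = 0.0008981 m

z₀ ≈ 0.000898 m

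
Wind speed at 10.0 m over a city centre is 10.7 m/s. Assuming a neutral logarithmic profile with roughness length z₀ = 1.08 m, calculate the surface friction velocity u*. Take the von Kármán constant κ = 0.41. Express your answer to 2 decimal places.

u* ≈ 1.97 m/s

Log law: V(z) = (u*/κ) · ln(z/z₀) ⇒ u* = κ · V / ln(z/z₀)
u* = 0.41 × 10.7 / ln(10.0/1.08) = 0.41 × 10.7 / 2.2256
   = 4.3870 / 2.2256 = 1.9711 m/s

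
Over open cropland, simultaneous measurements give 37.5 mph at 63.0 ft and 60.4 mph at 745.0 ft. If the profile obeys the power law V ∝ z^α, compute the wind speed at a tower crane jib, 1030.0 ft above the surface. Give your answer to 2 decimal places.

64.30 mph

First find α: α = ln(V₂/V₁)/ln(z₂/z₁) = ln(60.4/37.5)/ln(745.0/63.0) = 0.47665/2.47025 = 0.1930
Extrapolate from 745.0 ft to 1030.0 ft: V₃ = 60.4 × (1030.0/745.0)^0.1930 = 60.4 × 1.0645 = 64.2957 mph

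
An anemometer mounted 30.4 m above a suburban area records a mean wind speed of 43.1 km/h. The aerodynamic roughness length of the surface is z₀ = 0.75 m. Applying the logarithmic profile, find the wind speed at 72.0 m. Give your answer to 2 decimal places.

Log law: V(z) ∝ ln(z/z₀), so V₂/V₁ = ln(z₂/z₀) / ln(z₁/z₀).
ln(72.0/0.75) = 4.5643, ln(30.4/0.75) = 3.7021
V₂ = 43.1 × 4.5643/3.7021 = 43.1 × 1.2329 = 53.1380 km/h

53.14 km/h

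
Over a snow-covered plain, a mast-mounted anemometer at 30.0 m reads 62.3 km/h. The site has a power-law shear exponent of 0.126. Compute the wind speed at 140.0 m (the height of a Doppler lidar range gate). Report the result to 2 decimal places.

Power-law profile: V₂ = V₁ · (z₂/z₁)^α
V₂ = 62.3 × (140.0/30.0)^0.126 = 62.3 × (4.6667)^0.126
    = 62.3 × 1.2142 = 75.6455 km/h

75.65 km/h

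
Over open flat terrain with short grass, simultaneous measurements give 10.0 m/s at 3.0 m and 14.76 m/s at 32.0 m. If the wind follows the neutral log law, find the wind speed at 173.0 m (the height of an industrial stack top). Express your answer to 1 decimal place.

18.2 m/s

Log law: V ∝ ln(z/z₀). From the pair, with r = V₁/V₂ = 0.67751,
ln z₀ = (ln z₁ − r·ln z₂)/(1 − r) = (1.0986 − 0.67751×3.4657)/0.32249 = -3.8743 → z₀ = 0.02077 m
V₃ = V₁ · ln(z₃/z₀)/ln(z₁/z₀) = 10.0 × 9.0276/4.9729 = 18.1535 m/s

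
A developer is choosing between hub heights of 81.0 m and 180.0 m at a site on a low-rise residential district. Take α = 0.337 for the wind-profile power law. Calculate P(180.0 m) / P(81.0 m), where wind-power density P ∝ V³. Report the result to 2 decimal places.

2.24

Speed ratio: V_B/V_A = (z_B/z_A)^α = (180.0/81.0)^0.337 = (2.2222)^0.337 = 1.30878
Power-density ratio: P_B/P_A = (V_B/V_A)³ = (1.30878)³ = 2.24183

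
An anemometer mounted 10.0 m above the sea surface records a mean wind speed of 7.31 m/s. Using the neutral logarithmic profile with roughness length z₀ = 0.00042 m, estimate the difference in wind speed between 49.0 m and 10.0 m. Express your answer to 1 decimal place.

1.2 m/s

Log law: V₂ = V₁ · ln(z₂/z₀)/ln(z₁/z₀) = 7.31 × 11.6671/10.0778 = 8.4628 m/s
ΔV = 8.4628 − 7.31 = 1.1528 m/s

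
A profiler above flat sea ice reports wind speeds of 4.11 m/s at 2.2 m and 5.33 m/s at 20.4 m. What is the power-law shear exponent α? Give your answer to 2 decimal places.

α ≈ 0.12

Power law: V₂/V₁ = (z₂/z₁)^α ⇒ α = ln(V₂/V₁) / ln(z₂/z₁)
α = ln(5.33/4.11) / ln(20.4/2.2) = ln(1.2968) / ln(9.2727)
  = 0.25993 / 2.22708 = 0.11671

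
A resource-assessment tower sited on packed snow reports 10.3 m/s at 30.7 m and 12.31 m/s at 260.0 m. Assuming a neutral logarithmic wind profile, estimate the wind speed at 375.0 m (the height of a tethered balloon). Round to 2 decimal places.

Log law: V ∝ ln(z/z₀). From the pair, with r = V₁/V₂ = 0.83672,
ln z₀ = (ln z₁ − r·ln z₂)/(1 − r) = (3.4243 − 0.83672×5.5607)/0.16328 = -7.5236 → z₀ = 0.0005402 m
V₃ = V₁ · ln(z₃/z₀)/ln(z₁/z₀) = 10.3 × 13.4505/10.9478 = 12.6546 m/s

12.65 m/s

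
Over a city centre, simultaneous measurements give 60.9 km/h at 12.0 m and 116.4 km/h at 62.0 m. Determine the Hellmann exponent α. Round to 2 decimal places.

α ≈ 0.39

Power law: V₂/V₁ = (z₂/z₁)^α ⇒ α = ln(V₂/V₁) / ln(z₂/z₁)
α = ln(116.4/60.9) / ln(62.0/12.0) = ln(1.9113) / ln(5.1667)
  = 0.64780 / 1.64223 = 0.39446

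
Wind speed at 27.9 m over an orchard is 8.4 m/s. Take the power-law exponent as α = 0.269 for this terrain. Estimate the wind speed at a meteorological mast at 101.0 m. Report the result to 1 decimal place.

Power-law profile: V₂ = V₁ · (z₂/z₁)^α
V₂ = 8.4 × (101.0/27.9)^0.269 = 8.4 × (3.6201)^0.269
    = 8.4 × 1.4135 = 11.8734 m/s

11.9 m/s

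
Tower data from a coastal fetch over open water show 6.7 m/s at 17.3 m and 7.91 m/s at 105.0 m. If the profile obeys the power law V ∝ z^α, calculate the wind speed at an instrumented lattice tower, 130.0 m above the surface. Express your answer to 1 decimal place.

First find α: α = ln(V₂/V₁)/ln(z₂/z₁) = ln(7.91/6.7)/ln(105.0/17.3) = 0.16602/1.80325 = 0.0921
Extrapolate from 105.0 m to 130.0 m: V₃ = 7.91 × (130.0/105.0)^0.0921 = 7.91 × 1.0199 = 8.0671 m/s

8.1 m/s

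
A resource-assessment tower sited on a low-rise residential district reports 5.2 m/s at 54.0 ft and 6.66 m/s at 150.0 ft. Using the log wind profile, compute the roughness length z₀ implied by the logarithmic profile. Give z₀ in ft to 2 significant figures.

Log law: V(z) ∝ ln(z/z₀). With r = V₁/V₂ = 5.2/6.66 = 0.78078,
r · ln(z₂/z₀) = ln(z₁/z₀) ⇒ ln z₀ = (ln z₁ − r·ln z₂)/(1 − r)
ln z₀ = (3.98898 − 0.78078×5.01064) / 0.21922 = 0.3502
z₀ = exp(0.3502) = 1.419 ft

z₀ ≈ 1.4 ft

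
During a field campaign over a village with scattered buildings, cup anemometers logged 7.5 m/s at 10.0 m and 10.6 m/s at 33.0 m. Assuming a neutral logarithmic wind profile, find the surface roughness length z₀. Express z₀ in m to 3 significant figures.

Log law: V(z) ∝ ln(z/z₀). With r = V₁/V₂ = 7.5/10.6 = 0.70755,
r · ln(z₂/z₀) = ln(z₁/z₀) ⇒ ln z₀ = (ln z₁ − r·ln z₂)/(1 − r)
ln z₀ = (2.30259 − 0.70755×3.49651) / 0.29245 = -0.5859
z₀ = exp(-0.5859) = 0.5566 m

z₀ ≈ 0.557 m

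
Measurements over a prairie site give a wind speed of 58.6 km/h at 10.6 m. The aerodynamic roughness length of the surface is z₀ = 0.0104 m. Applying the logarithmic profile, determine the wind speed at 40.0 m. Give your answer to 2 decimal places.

Log law: V(z) ∝ ln(z/z₀), so V₂/V₁ = ln(z₂/z₀) / ln(z₁/z₀).
ln(40.0/0.0104) = 8.2548, ln(10.6/0.0104) = 6.9268
V₂ = 58.6 × 8.2548/6.9268 = 58.6 × 1.1917 = 69.8350 km/h

69.83 km/h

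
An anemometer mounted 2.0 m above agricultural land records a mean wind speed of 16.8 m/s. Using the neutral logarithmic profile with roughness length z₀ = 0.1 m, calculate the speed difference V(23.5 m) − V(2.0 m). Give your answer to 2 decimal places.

13.82 m/s

Log law: V₂ = V₁ · ln(z₂/z₀)/ln(z₁/z₀) = 16.8 × 5.4596/2.9957 = 30.6172 m/s
ΔV = 30.6172 − 16.8 = 13.8172 m/s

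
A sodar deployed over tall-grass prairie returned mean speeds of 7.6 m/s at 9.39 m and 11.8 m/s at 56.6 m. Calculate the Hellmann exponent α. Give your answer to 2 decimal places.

Power law: V₂/V₁ = (z₂/z₁)^α ⇒ α = ln(V₂/V₁) / ln(z₂/z₁)
α = ln(11.8/7.6) / ln(56.6/9.39) = ln(1.5526) / ln(6.0277)
  = 0.43995 / 1.79636 = 0.24491

α ≈ 0.24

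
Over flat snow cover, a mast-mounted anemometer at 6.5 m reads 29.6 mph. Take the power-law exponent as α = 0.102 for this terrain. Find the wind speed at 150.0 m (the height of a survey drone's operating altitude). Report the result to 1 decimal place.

40.8 mph

Power-law profile: V₂ = V₁ · (z₂/z₁)^α
V₂ = 29.6 × (150.0/6.5)^0.102 = 29.6 × (23.0769)^0.102
    = 29.6 × 1.3773 = 40.7695 mph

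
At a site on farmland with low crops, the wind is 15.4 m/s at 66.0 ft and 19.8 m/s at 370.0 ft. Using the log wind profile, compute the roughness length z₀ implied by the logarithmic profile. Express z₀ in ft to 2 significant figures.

Log law: V(z) ∝ ln(z/z₀). With r = V₁/V₂ = 15.4/19.8 = 0.77778,
r · ln(z₂/z₀) = ln(z₁/z₀) ⇒ ln z₀ = (ln z₁ − r·ln z₂)/(1 − r)
ln z₀ = (4.18965 − 0.77778×5.91350) / 0.22222 = -1.8438
z₀ = exp(-1.8438) = 0.1582 ft

z₀ ≈ 0.16 ft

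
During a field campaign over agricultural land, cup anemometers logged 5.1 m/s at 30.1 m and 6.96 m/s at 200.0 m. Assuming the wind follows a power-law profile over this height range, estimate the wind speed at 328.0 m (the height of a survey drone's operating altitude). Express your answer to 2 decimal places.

First find α: α = ln(V₂/V₁)/ln(z₂/z₁) = ln(6.96/5.1)/ln(200.0/30.1) = 0.31094/1.89379 = 0.1642
Extrapolate from 200.0 m to 328.0 m: V₃ = 6.96 × (328.0/200.0)^0.1642 = 6.96 × 1.0846 = 7.5489 m/s

7.55 m/s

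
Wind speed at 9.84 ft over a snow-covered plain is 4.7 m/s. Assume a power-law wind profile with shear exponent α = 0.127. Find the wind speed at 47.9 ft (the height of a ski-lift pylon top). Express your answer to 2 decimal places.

Power-law profile: V₂ = V₁ · (z₂/z₁)^α
V₂ = 4.7 × (47.9/9.84)^0.127 = 4.7 × (4.8679)^0.127
    = 4.7 × 1.2226 = 5.7463 m/s

5.75 m/s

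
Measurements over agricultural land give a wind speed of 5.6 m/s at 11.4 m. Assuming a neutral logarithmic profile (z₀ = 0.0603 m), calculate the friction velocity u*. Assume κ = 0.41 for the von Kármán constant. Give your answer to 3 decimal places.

Log law: V(z) = (u*/κ) · ln(z/z₀) ⇒ u* = κ · V / ln(z/z₀)
u* = 0.41 × 5.6 / ln(11.4/0.0603) = 0.41 × 5.6 / 5.2420
   = 2.2960 / 5.2420 = 0.4380 m/s

u* ≈ 0.438 m/s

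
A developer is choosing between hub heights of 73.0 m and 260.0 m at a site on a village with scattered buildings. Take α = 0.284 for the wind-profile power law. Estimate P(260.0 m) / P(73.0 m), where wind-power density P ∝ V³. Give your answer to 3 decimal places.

2.951

Speed ratio: V_B/V_A = (z_B/z_A)^α = (260.0/73.0)^0.284 = (3.5616)^0.284 = 1.43439
Power-density ratio: P_B/P_A = (V_B/V_A)³ = (1.43439)³ = 2.95125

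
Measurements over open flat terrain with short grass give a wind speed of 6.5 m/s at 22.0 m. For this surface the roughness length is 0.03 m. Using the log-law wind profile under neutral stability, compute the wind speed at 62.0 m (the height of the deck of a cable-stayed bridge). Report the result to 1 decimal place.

Log law: V(z) ∝ ln(z/z₀), so V₂/V₁ = ln(z₂/z₀) / ln(z₁/z₀).
ln(62.0/0.03) = 7.6337, ln(22.0/0.03) = 6.5976
V₂ = 6.5 × 7.6337/6.5976 = 6.5 × 1.1570 = 7.5208 m/s

7.5 m/s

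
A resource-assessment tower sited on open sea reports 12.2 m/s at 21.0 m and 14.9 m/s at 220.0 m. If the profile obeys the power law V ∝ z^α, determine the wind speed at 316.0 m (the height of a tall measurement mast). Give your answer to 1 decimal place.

15.4 m/s

First find α: α = ln(V₂/V₁)/ln(z₂/z₁) = ln(14.9/12.2)/ln(220.0/21.0) = 0.19993/2.34911 = 0.0851
Extrapolate from 220.0 m to 316.0 m: V₃ = 14.9 × (316.0/220.0)^0.0851 = 14.9 × 1.0313 = 15.3663 m/s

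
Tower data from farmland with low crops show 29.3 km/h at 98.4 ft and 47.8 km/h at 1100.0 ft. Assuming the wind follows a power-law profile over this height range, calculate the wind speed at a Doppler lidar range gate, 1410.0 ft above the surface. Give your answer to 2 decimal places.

50.27 km/h

First find α: α = ln(V₂/V₁)/ln(z₂/z₁) = ln(47.8/29.3)/ln(1100.0/98.4) = 0.48944/2.41402 = 0.2027
Extrapolate from 1100.0 ft to 1410.0 ft: V₃ = 47.8 × (1410.0/1100.0)^0.2027 = 47.8 × 1.0516 = 50.2678 km/h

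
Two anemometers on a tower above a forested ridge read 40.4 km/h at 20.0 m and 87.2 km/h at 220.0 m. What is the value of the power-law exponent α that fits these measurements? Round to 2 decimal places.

α ≈ 0.32

Power law: V₂/V₁ = (z₂/z₁)^α ⇒ α = ln(V₂/V₁) / ln(z₂/z₁)
α = ln(87.2/40.4) / ln(220.0/20.0) = ln(2.1584) / ln(11.0000)
  = 0.76937 / 2.39790 = 0.32085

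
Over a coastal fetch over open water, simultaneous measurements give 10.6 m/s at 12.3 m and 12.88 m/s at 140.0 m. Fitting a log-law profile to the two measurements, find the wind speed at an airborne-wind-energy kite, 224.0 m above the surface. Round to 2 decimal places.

Log law: V ∝ ln(z/z₀). From the pair, with r = V₁/V₂ = 0.82298,
ln z₀ = (ln z₁ − r·ln z₂)/(1 − r) = (2.5096 − 0.82298×4.9416)/0.17702 = -8.7973 → z₀ = 0.0001511 m
V₃ = V₁ · ln(z₃/z₀)/ln(z₁/z₀) = 10.6 × 14.2089/11.3069 = 13.3206 m/s

13.32 m/s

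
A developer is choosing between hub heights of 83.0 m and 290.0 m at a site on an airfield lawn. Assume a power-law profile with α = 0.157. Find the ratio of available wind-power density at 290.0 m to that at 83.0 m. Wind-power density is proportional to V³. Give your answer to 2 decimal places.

Speed ratio: V_B/V_A = (z_B/z_A)^α = (290.0/83.0)^0.157 = (3.4940)^0.157 = 1.21703
Power-density ratio: P_B/P_A = (V_B/V_A)³ = (1.21703)³ = 1.80262

1.80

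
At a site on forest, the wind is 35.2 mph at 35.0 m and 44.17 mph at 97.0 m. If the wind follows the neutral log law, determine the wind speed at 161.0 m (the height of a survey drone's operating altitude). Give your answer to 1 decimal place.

48.6 mph

Log law: V ∝ ln(z/z₀). From the pair, with r = V₁/V₂ = 0.79692,
ln z₀ = (ln z₁ − r·ln z₂)/(1 − r) = (3.5553 − 0.79692×4.5747)/0.20308 = -0.4448 → z₀ = 0.6409 m
V₃ = V₁ · ln(z₃/z₀)/ln(z₁/z₀) = 35.2 × 5.5262/4.0002 = 48.6287 mph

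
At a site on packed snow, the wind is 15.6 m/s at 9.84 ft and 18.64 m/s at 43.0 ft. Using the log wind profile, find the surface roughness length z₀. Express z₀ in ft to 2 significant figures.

z₀ ≈ 0.0051 ft

Log law: V(z) ∝ ln(z/z₀). With r = V₁/V₂ = 15.6/18.64 = 0.83691,
r · ln(z₂/z₀) = ln(z₁/z₀) ⇒ ln z₀ = (ln z₁ − r·ln z₂)/(1 − r)
ln z₀ = (2.28646 − 0.83691×3.76120) / 0.16309 = -5.2813
z₀ = exp(-5.2813) = 0.005086 ft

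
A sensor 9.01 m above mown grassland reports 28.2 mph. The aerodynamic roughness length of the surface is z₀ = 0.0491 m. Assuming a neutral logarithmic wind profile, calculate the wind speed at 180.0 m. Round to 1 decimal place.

44.4 mph

Log law: V(z) ∝ ln(z/z₀), so V₂/V₁ = ln(z₂/z₀) / ln(z₁/z₀).
ln(180.0/0.0491) = 8.2069, ln(9.01/0.0491) = 5.2122
V₂ = 28.2 × 8.2069/5.2122 = 28.2 × 1.5745 = 44.4020 mph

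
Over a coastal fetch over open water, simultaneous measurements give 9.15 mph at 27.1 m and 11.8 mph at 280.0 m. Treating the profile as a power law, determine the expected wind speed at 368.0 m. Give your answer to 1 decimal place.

First find α: α = ln(V₂/V₁)/ln(z₂/z₁) = ln(11.8/9.15)/ln(280.0/27.1) = 0.25435/2.33526 = 0.1089
Extrapolate from 280.0 m to 368.0 m: V₃ = 11.8 × (368.0/280.0)^0.1089 = 11.8 × 1.0302 = 12.1565 mph

12.2 mph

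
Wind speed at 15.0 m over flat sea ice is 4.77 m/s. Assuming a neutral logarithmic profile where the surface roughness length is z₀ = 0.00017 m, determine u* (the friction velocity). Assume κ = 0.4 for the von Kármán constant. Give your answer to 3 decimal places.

Log law: V(z) = (u*/κ) · ln(z/z₀) ⇒ u* = κ · V / ln(z/z₀)
u* = 0.4 × 4.77 / ln(15.0/0.00017) = 0.4 × 4.77 / 11.3878
   = 1.9080 / 11.3878 = 0.1675 m/s

u* ≈ 0.168 m/s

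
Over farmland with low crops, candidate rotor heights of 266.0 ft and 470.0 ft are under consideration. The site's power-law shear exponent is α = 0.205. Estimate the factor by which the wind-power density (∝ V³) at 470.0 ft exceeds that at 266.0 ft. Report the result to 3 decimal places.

1.419

Speed ratio: V_B/V_A = (z_B/z_A)^α = (470.0/266.0)^0.205 = (1.7669)^0.205 = 1.12377
Power-density ratio: P_B/P_A = (V_B/V_A)³ = (1.12377)³ = 1.41918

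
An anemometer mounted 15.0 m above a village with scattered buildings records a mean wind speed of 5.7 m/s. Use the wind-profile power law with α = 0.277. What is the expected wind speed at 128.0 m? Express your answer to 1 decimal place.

10.3 m/s

Power-law profile: V₂ = V₁ · (z₂/z₁)^α
V₂ = 5.7 × (128.0/15.0)^0.277 = 5.7 × (8.5333)^0.277
    = 5.7 × 1.8110 = 10.3227 m/s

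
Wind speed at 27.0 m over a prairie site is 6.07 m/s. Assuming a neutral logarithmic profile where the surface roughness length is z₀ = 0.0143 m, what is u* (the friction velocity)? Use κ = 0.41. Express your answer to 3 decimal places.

u* ≈ 0.330 m/s

Log law: V(z) = (u*/κ) · ln(z/z₀) ⇒ u* = κ · V / ln(z/z₀)
u* = 0.41 × 6.07 / ln(27.0/0.0143) = 0.41 × 6.07 / 7.5433
   = 2.4887 / 7.5433 = 0.3299 m/s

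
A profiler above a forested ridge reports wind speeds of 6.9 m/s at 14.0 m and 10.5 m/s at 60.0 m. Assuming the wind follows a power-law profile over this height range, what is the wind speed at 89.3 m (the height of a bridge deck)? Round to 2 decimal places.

First find α: α = ln(V₂/V₁)/ln(z₂/z₁) = ln(10.5/6.9)/ln(60.0/14.0) = 0.41985/1.45529 = 0.2885
Extrapolate from 60.0 m to 89.3 m: V₃ = 10.5 × (89.3/60.0)^0.2885 = 10.5 × 1.1216 = 11.7764 m/s

11.78 m/s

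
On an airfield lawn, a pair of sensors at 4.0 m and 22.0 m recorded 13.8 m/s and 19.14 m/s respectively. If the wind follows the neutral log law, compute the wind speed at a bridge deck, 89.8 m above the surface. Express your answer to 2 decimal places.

Log law: V ∝ ln(z/z₀). From the pair, with r = V₁/V₂ = 0.72100,
ln z₀ = (ln z₁ − r·ln z₂)/(1 − r) = (1.3863 − 0.72100×3.0910)/0.27900 = -3.0192 → z₀ = 0.04884 m
V₃ = V₁ · ln(z₃/z₀)/ln(z₁/z₀) = 13.8 × 7.5168/4.4055 = 23.5459 m/s

23.55 m/s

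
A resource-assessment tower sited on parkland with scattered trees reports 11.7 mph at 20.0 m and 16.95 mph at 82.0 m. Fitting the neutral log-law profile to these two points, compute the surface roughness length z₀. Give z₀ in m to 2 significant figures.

Log law: V(z) ∝ ln(z/z₀). With r = V₁/V₂ = 11.7/16.95 = 0.69027,
r · ln(z₂/z₀) = ln(z₁/z₀) ⇒ ln z₀ = (ln z₁ − r·ln z₂)/(1 − r)
ln z₀ = (2.99573 − 0.69027×4.40672) / 0.30973 = -0.1488
z₀ = exp(-0.1488) = 0.8618 m

z₀ ≈ 0.86 m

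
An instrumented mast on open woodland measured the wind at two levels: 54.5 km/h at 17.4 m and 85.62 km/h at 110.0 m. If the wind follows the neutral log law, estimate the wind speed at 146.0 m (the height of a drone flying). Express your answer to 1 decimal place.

Log law: V ∝ ln(z/z₀). From the pair, with r = V₁/V₂ = 0.63653,
ln z₀ = (ln z₁ − r·ln z₂)/(1 − r) = (2.8565 − 0.63653×4.7005)/0.36347 = -0.3729 → z₀ = 0.6887 m
V₃ = V₁ · ln(z₃/z₀)/ln(z₁/z₀) = 54.5 × 5.3565/3.2294 = 90.3981 km/h

90.4 km/h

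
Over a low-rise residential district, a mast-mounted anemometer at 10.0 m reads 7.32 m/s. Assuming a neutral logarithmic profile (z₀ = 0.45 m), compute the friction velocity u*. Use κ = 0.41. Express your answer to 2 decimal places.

u* ≈ 0.97 m/s

Log law: V(z) = (u*/κ) · ln(z/z₀) ⇒ u* = κ · V / ln(z/z₀)
u* = 0.41 × 7.32 / ln(10.0/0.45) = 0.41 × 7.32 / 3.1011
   = 3.0012 / 3.1011 = 0.9678 m/s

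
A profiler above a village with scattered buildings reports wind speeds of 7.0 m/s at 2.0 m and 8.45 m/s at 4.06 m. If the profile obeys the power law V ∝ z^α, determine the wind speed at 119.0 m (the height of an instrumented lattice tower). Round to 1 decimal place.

20.7 m/s

First find α: α = ln(V₂/V₁)/ln(z₂/z₁) = ln(8.45/7.0)/ln(4.06/2.0) = 0.18826/0.70804 = 0.2659
Extrapolate from 4.06 m to 119.0 m: V₃ = 8.45 × (119.0/4.06)^0.2659 = 8.45 × 2.4550 = 20.7451 m/s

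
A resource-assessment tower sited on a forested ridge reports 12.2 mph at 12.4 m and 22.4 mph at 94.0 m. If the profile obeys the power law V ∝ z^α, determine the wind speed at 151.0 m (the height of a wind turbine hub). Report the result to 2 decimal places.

First find α: α = ln(V₂/V₁)/ln(z₂/z₁) = ln(22.4/12.2)/ln(94.0/12.4) = 0.60763/2.02560 = 0.3000
Extrapolate from 94.0 m to 151.0 m: V₃ = 22.4 × (151.0/94.0)^0.3000 = 22.4 × 1.1528 = 25.8224 mph

25.82 mph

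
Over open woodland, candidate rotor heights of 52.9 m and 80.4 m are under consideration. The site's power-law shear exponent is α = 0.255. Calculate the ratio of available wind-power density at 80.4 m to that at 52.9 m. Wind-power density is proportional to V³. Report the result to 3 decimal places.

Speed ratio: V_B/V_A = (z_B/z_A)^α = (80.4/52.9)^0.255 = (1.5198)^0.255 = 1.11265
Power-density ratio: P_B/P_A = (V_B/V_A)³ = (1.11265)³ = 1.37745

1.377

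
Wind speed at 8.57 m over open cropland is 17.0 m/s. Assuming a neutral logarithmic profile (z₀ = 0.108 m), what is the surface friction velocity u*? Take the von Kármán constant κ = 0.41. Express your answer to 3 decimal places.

Log law: V(z) = (u*/κ) · ln(z/z₀) ⇒ u* = κ · V / ln(z/z₀)
u* = 0.41 × 17.0 / ln(8.57/0.108) = 0.41 × 17.0 / 4.3739
   = 6.9700 / 4.3739 = 1.5935 m/s

u* ≈ 1.594 m/s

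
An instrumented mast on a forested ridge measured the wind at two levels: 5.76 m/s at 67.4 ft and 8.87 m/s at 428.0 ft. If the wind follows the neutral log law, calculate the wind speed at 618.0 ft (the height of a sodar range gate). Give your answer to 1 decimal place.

9.5 m/s

Log law: V ∝ ln(z/z₀). From the pair, with r = V₁/V₂ = 0.64938,
ln z₀ = (ln z₁ − r·ln z₂)/(1 − r) = (4.2106 − 0.64938×6.0591)/0.35062 = 0.7871 → z₀ = 2.197 ft
V₃ = V₁ · ln(z₃/z₀)/ln(z₁/z₀) = 5.76 × 5.6394/3.4235 = 9.4881 m/s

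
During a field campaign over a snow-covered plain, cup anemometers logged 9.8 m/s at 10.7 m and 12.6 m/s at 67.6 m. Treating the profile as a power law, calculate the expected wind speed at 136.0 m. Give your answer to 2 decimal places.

First find α: α = ln(V₂/V₁)/ln(z₂/z₁) = ln(12.6/9.8)/ln(67.6/10.7) = 0.25131/1.84336 = 0.1363
Extrapolate from 67.6 m to 136.0 m: V₃ = 12.6 × (136.0/67.6)^0.1363 = 12.6 × 1.1000 = 13.8599 m/s

13.86 m/s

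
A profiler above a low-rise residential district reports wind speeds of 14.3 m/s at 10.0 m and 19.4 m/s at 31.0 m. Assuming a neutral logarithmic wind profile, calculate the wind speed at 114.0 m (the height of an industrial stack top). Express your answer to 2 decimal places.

Log law: V ∝ ln(z/z₀). From the pair, with r = V₁/V₂ = 0.73711,
ln z₀ = (ln z₁ − r·ln z₂)/(1 − r) = (2.3026 − 0.73711×3.4340)/0.26289 = -0.8698 → z₀ = 0.4190 m
V₃ = V₁ · ln(z₃/z₀)/ln(z₁/z₀) = 14.3 × 5.6060/3.1724 = 25.2700 m/s

25.27 m/s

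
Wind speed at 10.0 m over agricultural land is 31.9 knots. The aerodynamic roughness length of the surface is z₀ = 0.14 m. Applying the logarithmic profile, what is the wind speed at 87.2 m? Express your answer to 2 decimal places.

48.08 knots

Log law: V(z) ∝ ln(z/z₀), so V₂/V₁ = ln(z₂/z₀) / ln(z₁/z₀).
ln(87.2/0.14) = 6.4343, ln(10.0/0.14) = 4.2687
V₂ = 31.9 × 6.4343/4.2687 = 31.9 × 1.5073 = 48.0837 knots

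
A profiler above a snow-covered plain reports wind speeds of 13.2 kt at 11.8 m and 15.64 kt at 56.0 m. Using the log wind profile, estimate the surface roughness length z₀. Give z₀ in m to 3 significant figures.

Log law: V(z) ∝ ln(z/z₀). With r = V₁/V₂ = 13.2/15.64 = 0.84399,
r · ln(z₂/z₀) = ln(z₁/z₀) ⇒ ln z₀ = (ln z₁ − r·ln z₂)/(1 − r)
ln z₀ = (2.46810 − 0.84399×4.02535) / 0.15601 = -5.9564
z₀ = exp(-5.9564) = 0.002589 m

z₀ ≈ 0.00259 m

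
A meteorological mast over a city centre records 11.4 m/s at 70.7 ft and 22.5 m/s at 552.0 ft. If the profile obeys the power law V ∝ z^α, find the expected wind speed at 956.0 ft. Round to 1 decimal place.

27.0 m/s

First find α: α = ln(V₂/V₁)/ln(z₂/z₁) = ln(22.5/11.4)/ln(552.0/70.7) = 0.67990/2.05510 = 0.3308
Extrapolate from 552.0 ft to 956.0 ft: V₃ = 22.5 × (956.0/552.0)^0.3308 = 22.5 × 1.1993 = 26.9832 m/s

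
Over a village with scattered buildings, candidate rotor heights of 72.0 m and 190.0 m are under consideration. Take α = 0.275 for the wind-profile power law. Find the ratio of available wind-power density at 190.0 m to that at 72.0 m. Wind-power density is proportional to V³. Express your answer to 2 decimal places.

2.23

Speed ratio: V_B/V_A = (z_B/z_A)^α = (190.0/72.0)^0.275 = (2.6389)^0.275 = 1.30584
Power-density ratio: P_B/P_A = (V_B/V_A)³ = (1.30584)³ = 2.22675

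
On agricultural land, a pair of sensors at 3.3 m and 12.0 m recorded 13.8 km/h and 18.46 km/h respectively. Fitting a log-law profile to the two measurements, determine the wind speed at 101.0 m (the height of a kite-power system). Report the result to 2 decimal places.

26.15 km/h

Log law: V ∝ ln(z/z₀). From the pair, with r = V₁/V₂ = 0.74756,
ln z₀ = (ln z₁ − r·ln z₂)/(1 − r) = (1.1939 − 0.74756×2.4849)/0.25244 = -2.6292 → z₀ = 0.07214 m
V₃ = V₁ · ln(z₃/z₀)/ln(z₁/z₀) = 13.8 × 7.2443/3.8231 = 26.1493 km/h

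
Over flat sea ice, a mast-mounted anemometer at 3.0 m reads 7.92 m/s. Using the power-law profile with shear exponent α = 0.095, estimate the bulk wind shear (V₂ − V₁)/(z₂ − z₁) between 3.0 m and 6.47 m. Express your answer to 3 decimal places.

Power law: V₂ = V₁ · (z₂/z₁)^α = 7.92 × (2.1567)^0.095 = 8.5199 m/s
ΔV/Δz = (8.5199 − 7.92)/(6.47 − 3.0) = 0.5999/3.4700 = 0.17288 m/s/m

0.173 m/s/m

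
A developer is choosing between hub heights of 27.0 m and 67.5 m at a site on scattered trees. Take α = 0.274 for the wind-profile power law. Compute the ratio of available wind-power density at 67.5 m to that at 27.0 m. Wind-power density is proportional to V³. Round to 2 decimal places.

2.12

Speed ratio: V_B/V_A = (z_B/z_A)^α = (67.5/27.0)^0.274 = (2.5000)^0.274 = 1.28539
Power-density ratio: P_B/P_A = (V_B/V_A)³ = (1.28539)³ = 2.12377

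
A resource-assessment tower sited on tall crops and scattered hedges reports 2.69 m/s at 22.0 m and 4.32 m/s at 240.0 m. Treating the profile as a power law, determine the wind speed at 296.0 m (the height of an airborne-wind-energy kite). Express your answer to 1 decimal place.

4.5 m/s

First find α: α = ln(V₂/V₁)/ln(z₂/z₁) = ln(4.32/2.69)/ln(240.0/22.0) = 0.47371/2.38960 = 0.1982
Extrapolate from 240.0 m to 296.0 m: V₃ = 4.32 × (296.0/240.0)^0.1982 = 4.32 × 1.0425 = 4.5034 m/s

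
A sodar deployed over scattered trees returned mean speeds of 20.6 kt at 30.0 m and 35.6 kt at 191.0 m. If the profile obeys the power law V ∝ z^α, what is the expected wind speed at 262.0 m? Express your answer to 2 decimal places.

First find α: α = ln(V₂/V₁)/ln(z₂/z₁) = ln(35.6/20.6)/ln(191.0/30.0) = 0.54705/1.85108 = 0.2955
Extrapolate from 191.0 m to 262.0 m: V₃ = 35.6 × (262.0/191.0)^0.2955 = 35.6 × 1.0979 = 39.0856 kt

39.09 kt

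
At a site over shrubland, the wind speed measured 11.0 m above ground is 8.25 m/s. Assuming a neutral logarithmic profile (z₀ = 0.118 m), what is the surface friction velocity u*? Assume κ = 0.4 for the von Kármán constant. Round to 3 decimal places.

Log law: V(z) = (u*/κ) · ln(z/z₀) ⇒ u* = κ · V / ln(z/z₀)
u* = 0.4 × 8.25 / ln(11.0/0.118) = 0.4 × 8.25 / 4.5350
   = 3.3000 / 4.5350 = 0.7277 m/s

u* ≈ 0.728 m/s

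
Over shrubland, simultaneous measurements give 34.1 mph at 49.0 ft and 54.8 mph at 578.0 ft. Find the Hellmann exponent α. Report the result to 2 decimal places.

α ≈ 0.19

Power law: V₂/V₁ = (z₂/z₁)^α ⇒ α = ln(V₂/V₁) / ln(z₂/z₁)
α = ln(54.8/34.1) / ln(578.0/49.0) = ln(1.6070) / ln(11.7959)
  = 0.47439 / 2.46775 = 0.19224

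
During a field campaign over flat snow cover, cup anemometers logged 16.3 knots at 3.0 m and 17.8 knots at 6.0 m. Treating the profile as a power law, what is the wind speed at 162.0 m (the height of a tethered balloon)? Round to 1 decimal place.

First find α: α = ln(V₂/V₁)/ln(z₂/z₁) = ln(17.8/16.3)/ln(6.0/3.0) = 0.08803/0.69315 = 0.1270
Extrapolate from 6.0 m to 162.0 m: V₃ = 17.8 × (162.0/6.0)^0.1270 = 17.8 × 1.5198 = 27.0527 knots

27.1 knots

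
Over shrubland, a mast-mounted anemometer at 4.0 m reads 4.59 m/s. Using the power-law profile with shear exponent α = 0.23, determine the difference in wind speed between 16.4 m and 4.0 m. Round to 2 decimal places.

Power law: V₂ = V₁ · (z₂/z₁)^α = 4.59 × (4.1000)^0.23 = 6.3497 m/s
ΔV = 6.3497 − 4.59 = 1.7597 m/s

1.76 m/s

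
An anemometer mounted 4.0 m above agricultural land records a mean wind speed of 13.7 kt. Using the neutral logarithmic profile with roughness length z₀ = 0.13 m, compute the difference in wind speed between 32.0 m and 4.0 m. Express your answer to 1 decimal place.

8.3 kt

Log law: V₂ = V₁ · ln(z₂/z₀)/ln(z₁/z₀) = 13.7 × 5.5060/3.4265 = 22.0141 kt
ΔV = 22.0141 − 13.7 = 8.3141 kt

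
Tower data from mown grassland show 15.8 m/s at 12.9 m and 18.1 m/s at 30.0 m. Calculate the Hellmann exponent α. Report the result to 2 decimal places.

Power law: V₂/V₁ = (z₂/z₁)^α ⇒ α = ln(V₂/V₁) / ln(z₂/z₁)
α = ln(18.1/15.8) / ln(30.0/12.9) = ln(1.1456) / ln(2.3256)
  = 0.13590 / 0.84397 = 0.16103

α ≈ 0.16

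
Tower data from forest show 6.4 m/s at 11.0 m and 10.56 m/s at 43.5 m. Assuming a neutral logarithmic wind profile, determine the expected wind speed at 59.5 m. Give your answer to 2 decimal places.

11.51 m/s

Log law: V ∝ ln(z/z₀). From the pair, with r = V₁/V₂ = 0.60606,
ln z₀ = (ln z₁ − r·ln z₂)/(1 − r) = (2.3979 − 0.60606×3.7728)/0.39394 = 0.2827 → z₀ = 1.327 m
V₃ = V₁ · ln(z₃/z₀)/ln(z₁/z₀) = 6.4 × 3.8033/2.1152 = 11.5077 m/s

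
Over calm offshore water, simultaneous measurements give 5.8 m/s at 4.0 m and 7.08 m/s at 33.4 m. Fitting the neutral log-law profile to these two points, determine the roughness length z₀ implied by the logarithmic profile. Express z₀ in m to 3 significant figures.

z₀ ≈ 0.000266 m

Log law: V(z) ∝ ln(z/z₀). With r = V₁/V₂ = 5.8/7.08 = 0.81921,
r · ln(z₂/z₀) = ln(z₁/z₀) ⇒ ln z₀ = (ln z₁ − r·ln z₂)/(1 − r)
ln z₀ = (1.38629 − 0.81921×3.50856) / 0.18079 = -8.2302
z₀ = exp(-8.2302) = 0.0002665 m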